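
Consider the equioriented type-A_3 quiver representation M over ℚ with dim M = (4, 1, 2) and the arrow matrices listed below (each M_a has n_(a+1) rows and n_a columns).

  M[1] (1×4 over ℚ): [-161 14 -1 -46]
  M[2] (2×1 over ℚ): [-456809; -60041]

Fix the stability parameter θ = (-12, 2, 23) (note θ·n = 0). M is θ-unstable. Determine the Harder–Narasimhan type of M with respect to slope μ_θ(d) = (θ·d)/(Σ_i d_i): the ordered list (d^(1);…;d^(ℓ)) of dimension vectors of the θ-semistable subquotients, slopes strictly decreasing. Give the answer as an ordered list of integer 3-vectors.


Interval decomposition of M: I[1,1]^3, I[1,3], I[3,3].
HN type (ℓ=3): μ^(1)=23; μ^(2)=2; μ^(3)=-12

((0, 0, 2); (0, 1, 0); (4, 0, 0))


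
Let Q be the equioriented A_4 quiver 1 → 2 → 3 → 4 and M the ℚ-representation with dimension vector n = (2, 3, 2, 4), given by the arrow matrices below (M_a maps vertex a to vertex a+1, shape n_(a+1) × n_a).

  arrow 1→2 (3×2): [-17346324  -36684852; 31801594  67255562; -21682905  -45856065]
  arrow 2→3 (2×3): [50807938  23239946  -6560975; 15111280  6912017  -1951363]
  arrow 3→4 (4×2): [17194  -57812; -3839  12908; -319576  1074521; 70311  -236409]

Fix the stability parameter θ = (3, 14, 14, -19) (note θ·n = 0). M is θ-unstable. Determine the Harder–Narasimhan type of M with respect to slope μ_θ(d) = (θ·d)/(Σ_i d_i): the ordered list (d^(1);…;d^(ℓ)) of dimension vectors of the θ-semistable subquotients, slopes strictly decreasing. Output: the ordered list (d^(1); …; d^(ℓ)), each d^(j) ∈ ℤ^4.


Barcode: M ≅ I[1,1], I[1,4], I[2,2], I[2,4], I[4,4]^2. HN layers by μ_θ (3 steps, strictly decreasing):
  μ^(1)=14; μ^(2)=3; μ^(3)=-19

((0, 1, 0, 0); (2, 2, 2, 2); (0, 0, 0, 2))


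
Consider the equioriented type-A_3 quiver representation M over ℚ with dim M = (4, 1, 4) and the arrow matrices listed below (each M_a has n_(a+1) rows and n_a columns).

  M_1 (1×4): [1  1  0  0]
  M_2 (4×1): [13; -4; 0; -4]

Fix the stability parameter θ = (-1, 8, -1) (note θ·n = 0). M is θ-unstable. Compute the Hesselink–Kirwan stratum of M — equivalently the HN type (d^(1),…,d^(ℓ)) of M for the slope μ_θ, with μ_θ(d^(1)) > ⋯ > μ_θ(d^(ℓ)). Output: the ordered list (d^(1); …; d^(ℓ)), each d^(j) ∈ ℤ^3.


Barcode: M ≅ I[1,1]^3, I[1,3], I[3,3]^3. HN layers by μ_θ (2 steps, strictly decreasing):
  μ^(1)=7/2; μ^(2)=-1

((0, 1, 1); (4, 0, 3))


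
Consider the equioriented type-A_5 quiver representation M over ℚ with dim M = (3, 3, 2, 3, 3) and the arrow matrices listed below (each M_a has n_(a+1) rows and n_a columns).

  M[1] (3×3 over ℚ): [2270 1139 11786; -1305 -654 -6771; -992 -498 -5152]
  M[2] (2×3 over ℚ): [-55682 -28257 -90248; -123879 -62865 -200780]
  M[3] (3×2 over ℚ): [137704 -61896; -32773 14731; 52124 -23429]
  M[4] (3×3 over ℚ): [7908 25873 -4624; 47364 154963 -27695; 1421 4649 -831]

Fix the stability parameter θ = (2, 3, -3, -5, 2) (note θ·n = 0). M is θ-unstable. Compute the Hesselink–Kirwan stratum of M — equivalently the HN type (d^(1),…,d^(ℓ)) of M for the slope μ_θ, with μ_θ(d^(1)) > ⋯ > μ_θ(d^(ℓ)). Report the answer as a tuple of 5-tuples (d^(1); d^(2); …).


Interval decomposition of M: I[1,1], I[1,5]^2, I[2,2], I[4,5].
HN type (ℓ=4): μ^(1)=3; μ^(2)=2; μ^(3)=-3/4; μ^(4)=-5

((0, 1, 0, 0, 0); (1, 0, 0, 0, 3); (2, 2, 2, 2, 0); (0, 0, 0, 1, 0))


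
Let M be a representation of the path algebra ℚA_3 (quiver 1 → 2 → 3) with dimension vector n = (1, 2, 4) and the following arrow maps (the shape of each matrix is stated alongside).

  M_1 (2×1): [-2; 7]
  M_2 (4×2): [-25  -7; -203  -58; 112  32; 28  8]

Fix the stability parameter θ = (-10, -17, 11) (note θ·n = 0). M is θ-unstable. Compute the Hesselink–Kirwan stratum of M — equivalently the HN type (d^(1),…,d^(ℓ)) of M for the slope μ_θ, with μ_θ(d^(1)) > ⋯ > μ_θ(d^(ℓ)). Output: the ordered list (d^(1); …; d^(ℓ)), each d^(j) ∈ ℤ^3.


Interval decomposition of M: I[1,3], I[2,3], I[3,3]^2.
HN type (ℓ=3): μ^(1)=11; μ^(2)=-27/2; μ^(3)=-17

((0, 0, 4); (1, 1, 0); (0, 1, 0))


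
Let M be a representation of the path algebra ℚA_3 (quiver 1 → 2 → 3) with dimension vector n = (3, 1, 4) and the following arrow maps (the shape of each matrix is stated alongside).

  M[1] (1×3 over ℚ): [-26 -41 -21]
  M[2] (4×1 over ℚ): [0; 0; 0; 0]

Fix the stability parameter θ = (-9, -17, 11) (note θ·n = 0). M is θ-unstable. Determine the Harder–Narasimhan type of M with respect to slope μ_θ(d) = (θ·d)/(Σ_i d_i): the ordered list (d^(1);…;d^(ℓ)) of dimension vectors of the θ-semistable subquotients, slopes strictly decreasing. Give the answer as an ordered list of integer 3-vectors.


Via rank(M_{q-1}∘⋯∘M_p): M ≅ I[1,1]^2, I[1,2], I[3,3]^4.
μ_θ-semistable layers: μ^(1)=11; μ^(2)=-9; μ^(3)=-13

((0, 0, 4); (2, 0, 0); (1, 1, 0))


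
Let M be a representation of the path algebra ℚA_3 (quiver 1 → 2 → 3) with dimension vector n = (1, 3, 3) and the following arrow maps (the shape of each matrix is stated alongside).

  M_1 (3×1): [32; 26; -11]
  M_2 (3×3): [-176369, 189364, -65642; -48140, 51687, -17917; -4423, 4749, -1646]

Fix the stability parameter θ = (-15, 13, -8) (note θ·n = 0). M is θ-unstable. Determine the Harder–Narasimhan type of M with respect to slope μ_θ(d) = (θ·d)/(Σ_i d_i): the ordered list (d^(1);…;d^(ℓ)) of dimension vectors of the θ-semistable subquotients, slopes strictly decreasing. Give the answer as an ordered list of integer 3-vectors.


Barcode: M ≅ I[1,3], I[2,3]^2. HN layers by μ_θ (2 steps, strictly decreasing):
  μ^(1)=5/2; μ^(2)=-15

((0, 3, 3); (1, 0, 0))


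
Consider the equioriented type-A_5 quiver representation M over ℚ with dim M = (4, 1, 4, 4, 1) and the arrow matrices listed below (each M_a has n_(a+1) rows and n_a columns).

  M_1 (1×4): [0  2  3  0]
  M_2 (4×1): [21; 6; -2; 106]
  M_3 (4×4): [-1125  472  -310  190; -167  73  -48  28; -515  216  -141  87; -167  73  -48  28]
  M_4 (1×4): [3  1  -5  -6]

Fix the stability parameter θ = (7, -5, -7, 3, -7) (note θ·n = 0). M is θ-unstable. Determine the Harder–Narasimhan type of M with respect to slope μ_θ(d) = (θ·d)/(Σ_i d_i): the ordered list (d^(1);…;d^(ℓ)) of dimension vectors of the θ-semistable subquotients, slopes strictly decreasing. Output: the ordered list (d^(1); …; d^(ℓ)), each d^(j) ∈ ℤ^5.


Barcode: M ≅ I[1,1]^3, I[1,5], I[3,3], I[3,4]^2, I[4,4]. HN layers by μ_θ (4 steps, strictly decreasing):
  μ^(1)=7; μ^(2)=3; μ^(3)=-9/5; μ^(4)=-7

((3, 0, 0, 0, 0); (0, 0, 0, 3, 0); (1, 1, 1, 1, 1); (0, 0, 3, 0, 0))


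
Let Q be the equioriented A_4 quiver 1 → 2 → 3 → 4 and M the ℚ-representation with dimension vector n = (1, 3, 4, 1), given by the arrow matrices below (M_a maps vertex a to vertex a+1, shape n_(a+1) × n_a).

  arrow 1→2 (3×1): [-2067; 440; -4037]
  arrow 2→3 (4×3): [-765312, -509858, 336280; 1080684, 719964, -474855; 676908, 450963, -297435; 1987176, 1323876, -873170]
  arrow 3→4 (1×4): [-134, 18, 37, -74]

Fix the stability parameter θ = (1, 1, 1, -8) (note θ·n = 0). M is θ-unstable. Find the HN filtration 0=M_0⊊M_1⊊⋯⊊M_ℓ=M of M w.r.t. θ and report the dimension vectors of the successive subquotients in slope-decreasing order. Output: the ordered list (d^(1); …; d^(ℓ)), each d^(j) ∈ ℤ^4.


Via rank(M_{q-1}∘⋯∘M_p): M ≅ I[1,4], I[2,2], I[2,3], I[3,3]^2.
μ_θ-semistable layers: μ^(1)=1; μ^(2)=-5/4

((0, 2, 3, 0); (1, 1, 1, 1))


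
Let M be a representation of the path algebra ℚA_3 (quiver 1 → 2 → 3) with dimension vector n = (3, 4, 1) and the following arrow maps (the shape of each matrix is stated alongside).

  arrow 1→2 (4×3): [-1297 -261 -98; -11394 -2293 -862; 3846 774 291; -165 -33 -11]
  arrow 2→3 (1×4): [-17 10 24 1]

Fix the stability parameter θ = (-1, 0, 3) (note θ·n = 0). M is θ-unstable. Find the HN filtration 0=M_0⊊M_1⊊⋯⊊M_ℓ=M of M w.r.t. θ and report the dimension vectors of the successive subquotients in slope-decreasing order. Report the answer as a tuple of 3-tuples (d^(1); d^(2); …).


Barcode: M ≅ I[1,2]^2, I[1,3], I[2,2]. HN layers by μ_θ (3 steps, strictly decreasing):
  μ^(1)=3; μ^(2)=0; μ^(3)=-1

((0, 0, 1); (0, 4, 0); (3, 0, 0))


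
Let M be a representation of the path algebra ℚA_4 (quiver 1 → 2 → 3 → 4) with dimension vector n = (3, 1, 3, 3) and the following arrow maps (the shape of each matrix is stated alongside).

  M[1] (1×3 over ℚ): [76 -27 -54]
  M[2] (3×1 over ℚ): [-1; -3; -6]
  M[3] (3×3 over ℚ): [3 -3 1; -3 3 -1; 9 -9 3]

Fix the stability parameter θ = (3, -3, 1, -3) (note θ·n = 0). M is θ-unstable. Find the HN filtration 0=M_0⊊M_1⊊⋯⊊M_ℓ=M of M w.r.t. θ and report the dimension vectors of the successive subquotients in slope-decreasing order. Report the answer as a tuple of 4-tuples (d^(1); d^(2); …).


Interval decomposition of M: I[1,1]^2, I[1,3], I[3,3], I[3,4], I[4,4]^2.
HN type (ℓ=5): μ^(1)=3; μ^(2)=1; μ^(3)=0; μ^(4)=-1; μ^(5)=-3

((2, 0, 0, 0); (0, 0, 2, 0); (1, 1, 0, 0); (0, 0, 1, 1); (0, 0, 0, 2))


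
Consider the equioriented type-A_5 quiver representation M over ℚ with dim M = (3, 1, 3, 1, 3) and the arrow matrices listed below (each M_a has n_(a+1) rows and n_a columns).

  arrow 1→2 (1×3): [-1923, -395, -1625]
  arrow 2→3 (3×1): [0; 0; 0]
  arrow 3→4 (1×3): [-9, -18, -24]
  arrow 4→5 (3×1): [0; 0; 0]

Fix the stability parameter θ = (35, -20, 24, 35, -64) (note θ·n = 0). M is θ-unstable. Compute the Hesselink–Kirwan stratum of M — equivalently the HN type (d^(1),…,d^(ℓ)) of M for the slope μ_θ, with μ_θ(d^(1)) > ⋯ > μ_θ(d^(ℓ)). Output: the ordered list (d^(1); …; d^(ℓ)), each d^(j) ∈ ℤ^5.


Barcode: M ≅ I[1,1]^2, I[1,2], I[3,3]^2, I[3,4], I[5,5]^3. HN layers by μ_θ (4 steps, strictly decreasing):
  μ^(1)=35; μ^(2)=24; μ^(3)=15/2; μ^(4)=-64

((2, 0, 0, 1, 0); (0, 0, 3, 0, 0); (1, 1, 0, 0, 0); (0, 0, 0, 0, 3))


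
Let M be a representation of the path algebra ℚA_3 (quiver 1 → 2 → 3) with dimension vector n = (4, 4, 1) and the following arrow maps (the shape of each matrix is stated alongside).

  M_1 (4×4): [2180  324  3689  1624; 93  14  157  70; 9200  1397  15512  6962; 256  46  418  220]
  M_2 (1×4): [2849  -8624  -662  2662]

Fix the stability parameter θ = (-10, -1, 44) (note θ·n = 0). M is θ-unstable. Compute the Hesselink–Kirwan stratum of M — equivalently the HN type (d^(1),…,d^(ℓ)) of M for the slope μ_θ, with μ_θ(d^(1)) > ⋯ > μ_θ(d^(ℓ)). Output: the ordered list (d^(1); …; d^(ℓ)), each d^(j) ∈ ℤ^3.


Barcode: M ≅ I[1,1], I[1,2]^2, I[1,3], I[2,2]. HN layers by μ_θ (3 steps, strictly decreasing):
  μ^(1)=44; μ^(2)=-1; μ^(3)=-10

((0, 0, 1); (0, 4, 0); (4, 0, 0))


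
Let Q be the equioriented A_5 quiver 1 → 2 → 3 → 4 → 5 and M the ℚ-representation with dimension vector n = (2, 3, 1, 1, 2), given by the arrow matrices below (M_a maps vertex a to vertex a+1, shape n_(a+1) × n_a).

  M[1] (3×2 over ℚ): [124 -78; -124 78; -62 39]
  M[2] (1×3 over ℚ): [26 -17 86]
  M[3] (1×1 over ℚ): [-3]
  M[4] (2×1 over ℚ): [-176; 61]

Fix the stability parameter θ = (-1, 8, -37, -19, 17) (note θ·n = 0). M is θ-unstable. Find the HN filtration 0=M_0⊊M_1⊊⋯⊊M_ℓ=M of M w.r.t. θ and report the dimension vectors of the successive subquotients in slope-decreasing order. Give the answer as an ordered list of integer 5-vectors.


Interval decomposition of M: I[1,1], I[1,2], I[2,2], I[2,5], I[5,5].
HN type (ℓ=4): μ^(1)=17; μ^(2)=8; μ^(3)=-1; μ^(4)=-16

((0, 0, 0, 0, 2); (0, 2, 0, 0, 0); (2, 0, 0, 0, 0); (0, 1, 1, 1, 0))


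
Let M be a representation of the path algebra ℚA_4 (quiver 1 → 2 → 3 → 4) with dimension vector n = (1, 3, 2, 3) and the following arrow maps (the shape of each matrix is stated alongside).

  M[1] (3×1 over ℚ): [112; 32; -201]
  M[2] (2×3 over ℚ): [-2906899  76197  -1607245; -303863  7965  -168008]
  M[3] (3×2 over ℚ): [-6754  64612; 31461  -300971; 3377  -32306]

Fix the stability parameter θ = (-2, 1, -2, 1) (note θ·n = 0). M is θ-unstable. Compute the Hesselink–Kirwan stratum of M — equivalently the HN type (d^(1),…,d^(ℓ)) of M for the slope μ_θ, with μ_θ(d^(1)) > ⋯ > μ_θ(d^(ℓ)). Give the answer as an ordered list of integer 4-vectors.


Barcode: M ≅ I[1,4], I[2,2], I[2,4], I[4,4]. HN layers by μ_θ (3 steps, strictly decreasing):
  μ^(1)=1; μ^(2)=-1/2; μ^(3)=-2

((0, 1, 0, 3); (0, 2, 2, 0); (1, 0, 0, 0))


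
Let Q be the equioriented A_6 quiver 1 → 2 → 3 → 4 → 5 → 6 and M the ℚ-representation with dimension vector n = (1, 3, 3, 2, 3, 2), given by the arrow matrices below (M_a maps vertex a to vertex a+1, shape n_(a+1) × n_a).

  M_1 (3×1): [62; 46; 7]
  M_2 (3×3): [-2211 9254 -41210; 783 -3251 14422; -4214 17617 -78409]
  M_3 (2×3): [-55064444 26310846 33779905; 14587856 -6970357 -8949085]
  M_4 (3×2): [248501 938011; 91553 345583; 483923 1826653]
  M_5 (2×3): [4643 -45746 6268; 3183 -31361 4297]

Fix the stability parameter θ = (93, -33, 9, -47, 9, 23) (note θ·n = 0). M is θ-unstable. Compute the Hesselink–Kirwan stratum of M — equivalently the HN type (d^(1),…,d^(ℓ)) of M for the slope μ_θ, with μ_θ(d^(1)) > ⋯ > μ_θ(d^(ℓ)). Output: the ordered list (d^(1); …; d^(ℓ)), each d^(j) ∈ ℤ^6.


Barcode: M ≅ I[1,4], I[2,3], I[2,6], I[5,5], I[5,6]. HN layers by μ_θ (5 steps, strictly decreasing):
  μ^(1)=23; μ^(2)=9; μ^(3)=11/2; μ^(4)=-19; μ^(5)=-33

((0, 0, 0, 0, 0, 2); (0, 0, 1, 0, 3, 0); (1, 1, 1, 1, 0, 0); (0, 0, 1, 1, 0, 0); (0, 2, 0, 0, 0, 0))


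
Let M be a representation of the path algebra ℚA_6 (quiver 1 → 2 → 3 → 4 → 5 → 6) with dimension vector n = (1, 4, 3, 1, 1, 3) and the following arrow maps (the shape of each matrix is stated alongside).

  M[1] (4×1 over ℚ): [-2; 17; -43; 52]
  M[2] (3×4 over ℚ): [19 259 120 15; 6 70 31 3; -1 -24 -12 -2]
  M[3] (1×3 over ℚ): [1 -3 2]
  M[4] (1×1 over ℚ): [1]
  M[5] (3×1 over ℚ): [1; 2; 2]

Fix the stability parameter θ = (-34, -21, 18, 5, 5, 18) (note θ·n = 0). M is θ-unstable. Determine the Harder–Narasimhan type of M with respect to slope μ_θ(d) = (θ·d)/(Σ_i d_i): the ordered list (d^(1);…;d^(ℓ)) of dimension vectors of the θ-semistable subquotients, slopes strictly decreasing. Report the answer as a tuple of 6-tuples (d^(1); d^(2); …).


Interval decomposition of M: I[1,6], I[2,2], I[2,3]^2, I[6,6]^2.
HN type (ℓ=4): μ^(1)=18; μ^(2)=28/3; μ^(3)=-21; μ^(4)=-34

((0, 0, 2, 0, 0, 3); (0, 0, 1, 1, 1, 0); (0, 4, 0, 0, 0, 0); (1, 0, 0, 0, 0, 0))


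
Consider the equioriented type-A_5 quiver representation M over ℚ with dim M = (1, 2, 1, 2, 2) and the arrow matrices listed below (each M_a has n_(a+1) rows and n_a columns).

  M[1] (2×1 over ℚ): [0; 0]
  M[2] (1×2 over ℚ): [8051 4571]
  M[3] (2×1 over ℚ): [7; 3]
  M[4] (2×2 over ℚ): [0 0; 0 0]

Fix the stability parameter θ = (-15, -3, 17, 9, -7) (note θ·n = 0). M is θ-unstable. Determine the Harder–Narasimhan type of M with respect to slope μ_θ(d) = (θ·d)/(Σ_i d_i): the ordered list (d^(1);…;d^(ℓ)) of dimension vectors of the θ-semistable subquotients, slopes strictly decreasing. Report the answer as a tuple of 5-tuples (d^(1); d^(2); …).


Via rank(M_{q-1}∘⋯∘M_p): M ≅ I[1,1], I[2,2], I[2,4], I[4,4], I[5,5]^2.
μ_θ-semistable layers: μ^(1)=13; μ^(2)=9; μ^(3)=-3; μ^(4)=-7; μ^(5)=-15

((0, 0, 1, 1, 0); (0, 0, 0, 1, 0); (0, 2, 0, 0, 0); (0, 0, 0, 0, 2); (1, 0, 0, 0, 0))


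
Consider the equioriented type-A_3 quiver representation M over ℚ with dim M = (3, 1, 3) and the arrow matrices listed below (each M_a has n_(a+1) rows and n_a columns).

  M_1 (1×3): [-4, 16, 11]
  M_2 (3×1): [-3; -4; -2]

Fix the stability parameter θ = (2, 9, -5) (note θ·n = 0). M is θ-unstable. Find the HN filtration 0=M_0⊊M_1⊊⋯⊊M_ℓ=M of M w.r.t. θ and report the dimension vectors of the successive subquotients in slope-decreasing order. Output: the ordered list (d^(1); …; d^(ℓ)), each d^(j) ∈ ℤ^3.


Barcode: M ≅ I[1,1]^2, I[1,3], I[3,3]^2. HN layers by μ_θ (2 steps, strictly decreasing):
  μ^(1)=2; μ^(2)=-5

((3, 1, 1); (0, 0, 2))


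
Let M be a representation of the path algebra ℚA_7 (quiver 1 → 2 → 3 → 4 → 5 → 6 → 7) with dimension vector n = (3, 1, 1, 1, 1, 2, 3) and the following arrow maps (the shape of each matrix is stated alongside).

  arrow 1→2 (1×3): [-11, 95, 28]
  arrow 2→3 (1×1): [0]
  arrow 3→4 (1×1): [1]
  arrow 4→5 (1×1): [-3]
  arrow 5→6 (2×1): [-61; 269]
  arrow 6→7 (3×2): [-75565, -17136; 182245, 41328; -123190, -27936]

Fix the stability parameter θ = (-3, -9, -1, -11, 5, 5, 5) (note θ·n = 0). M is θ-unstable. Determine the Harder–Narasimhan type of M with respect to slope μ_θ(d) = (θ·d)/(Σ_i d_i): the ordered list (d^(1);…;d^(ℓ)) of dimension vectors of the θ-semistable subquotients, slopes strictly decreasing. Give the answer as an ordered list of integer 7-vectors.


Interval decomposition of M: I[1,1]^2, I[1,2], I[3,7], I[6,6], I[7,7]^2.
HN type (ℓ=3): μ^(1)=5; μ^(2)=-3; μ^(3)=-6

((0, 0, 0, 0, 1, 2, 3); (2, 0, 0, 0, 0, 0, 0); (1, 1, 1, 1, 0, 0, 0))


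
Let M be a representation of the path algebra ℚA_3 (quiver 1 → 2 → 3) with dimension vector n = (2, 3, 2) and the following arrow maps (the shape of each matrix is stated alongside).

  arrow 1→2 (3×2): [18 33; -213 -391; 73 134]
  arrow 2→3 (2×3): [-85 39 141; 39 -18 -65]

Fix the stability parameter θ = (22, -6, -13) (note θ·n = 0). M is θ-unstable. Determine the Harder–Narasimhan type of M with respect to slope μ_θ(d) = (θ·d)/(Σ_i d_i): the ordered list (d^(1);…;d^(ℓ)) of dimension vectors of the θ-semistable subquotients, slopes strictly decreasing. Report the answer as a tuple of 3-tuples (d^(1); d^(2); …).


Interval decomposition of M: I[1,2], I[1,3], I[2,3].
HN type (ℓ=3): μ^(1)=8; μ^(2)=1; μ^(3)=-19/2

((1, 1, 0); (1, 1, 1); (0, 1, 1))


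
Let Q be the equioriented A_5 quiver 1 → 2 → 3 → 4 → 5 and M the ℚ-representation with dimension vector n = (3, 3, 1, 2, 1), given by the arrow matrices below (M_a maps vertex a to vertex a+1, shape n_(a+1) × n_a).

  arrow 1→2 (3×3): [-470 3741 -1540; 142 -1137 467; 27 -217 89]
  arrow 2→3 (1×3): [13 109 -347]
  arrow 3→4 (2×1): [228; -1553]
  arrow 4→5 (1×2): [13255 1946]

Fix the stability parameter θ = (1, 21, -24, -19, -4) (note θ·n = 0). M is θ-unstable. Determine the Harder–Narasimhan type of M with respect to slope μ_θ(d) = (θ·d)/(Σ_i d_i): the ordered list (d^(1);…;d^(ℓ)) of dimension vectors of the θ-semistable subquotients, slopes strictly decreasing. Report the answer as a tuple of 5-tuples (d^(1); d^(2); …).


Via rank(M_{q-1}∘⋯∘M_p): M ≅ I[1,2]^2, I[1,5], I[4,4].
μ_θ-semistable layers: μ^(1)=21; μ^(2)=1; μ^(3)=-4; μ^(4)=-21/4; μ^(5)=-19

((0, 2, 0, 0, 0); (2, 0, 0, 0, 0); (0, 0, 0, 0, 1); (1, 1, 1, 1, 0); (0, 0, 0, 1, 0))


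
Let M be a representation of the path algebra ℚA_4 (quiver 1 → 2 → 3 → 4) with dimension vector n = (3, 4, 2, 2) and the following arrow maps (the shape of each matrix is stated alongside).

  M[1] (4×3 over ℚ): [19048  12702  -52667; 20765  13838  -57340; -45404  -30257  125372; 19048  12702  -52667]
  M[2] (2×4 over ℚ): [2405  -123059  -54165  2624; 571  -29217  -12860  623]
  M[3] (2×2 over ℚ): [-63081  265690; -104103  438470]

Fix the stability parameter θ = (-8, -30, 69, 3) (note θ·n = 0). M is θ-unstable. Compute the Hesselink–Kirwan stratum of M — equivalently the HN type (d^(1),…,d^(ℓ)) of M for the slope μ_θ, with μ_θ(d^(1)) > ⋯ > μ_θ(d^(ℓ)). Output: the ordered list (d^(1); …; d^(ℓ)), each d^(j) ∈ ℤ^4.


Interval decomposition of M: I[1,2], I[1,3], I[1,4], I[2,2], I[4,4].
HN type (ℓ=5): μ^(1)=69; μ^(2)=36; μ^(3)=3; μ^(4)=-19; μ^(5)=-30

((0, 0, 1, 0); (0, 0, 1, 1); (0, 0, 0, 1); (3, 3, 0, 0); (0, 1, 0, 0))


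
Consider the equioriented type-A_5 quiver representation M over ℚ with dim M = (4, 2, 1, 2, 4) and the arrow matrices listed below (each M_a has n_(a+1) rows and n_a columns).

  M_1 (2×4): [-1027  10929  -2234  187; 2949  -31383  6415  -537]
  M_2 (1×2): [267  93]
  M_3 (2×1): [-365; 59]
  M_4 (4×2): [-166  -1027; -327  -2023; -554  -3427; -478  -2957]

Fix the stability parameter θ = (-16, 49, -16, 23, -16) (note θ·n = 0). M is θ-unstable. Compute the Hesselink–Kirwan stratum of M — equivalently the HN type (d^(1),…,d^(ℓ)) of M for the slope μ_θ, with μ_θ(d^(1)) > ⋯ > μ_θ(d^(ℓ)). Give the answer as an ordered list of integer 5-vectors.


Interval decomposition of M: I[1,1]^2, I[1,2], I[1,5], I[4,5], I[5,5]^2.
HN type (ℓ=4): μ^(1)=49; μ^(2)=10; μ^(3)=7/2; μ^(4)=-16

((0, 1, 0, 0, 0); (0, 1, 1, 1, 1); (0, 0, 0, 1, 1); (4, 0, 0, 0, 2))


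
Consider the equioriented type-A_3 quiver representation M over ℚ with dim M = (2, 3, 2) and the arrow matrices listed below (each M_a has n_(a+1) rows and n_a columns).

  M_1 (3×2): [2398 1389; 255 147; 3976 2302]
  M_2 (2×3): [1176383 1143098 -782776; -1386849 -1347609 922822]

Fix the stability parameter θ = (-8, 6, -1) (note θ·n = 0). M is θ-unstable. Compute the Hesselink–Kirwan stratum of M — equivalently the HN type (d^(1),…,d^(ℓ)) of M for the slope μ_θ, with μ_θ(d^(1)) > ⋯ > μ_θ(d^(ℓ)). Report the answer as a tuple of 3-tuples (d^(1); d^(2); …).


Via rank(M_{q-1}∘⋯∘M_p): M ≅ I[1,3]^2, I[2,2].
μ_θ-semistable layers: μ^(1)=6; μ^(2)=5/2; μ^(3)=-8

((0, 1, 0); (0, 2, 2); (2, 0, 0))


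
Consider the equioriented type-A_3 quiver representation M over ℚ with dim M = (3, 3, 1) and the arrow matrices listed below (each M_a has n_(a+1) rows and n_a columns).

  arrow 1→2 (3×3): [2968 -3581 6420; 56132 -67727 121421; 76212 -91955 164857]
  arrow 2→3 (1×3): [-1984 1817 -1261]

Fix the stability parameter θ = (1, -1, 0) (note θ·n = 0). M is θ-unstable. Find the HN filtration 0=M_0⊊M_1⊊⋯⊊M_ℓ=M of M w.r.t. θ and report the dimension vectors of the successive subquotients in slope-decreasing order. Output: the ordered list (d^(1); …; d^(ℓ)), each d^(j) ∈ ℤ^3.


Interval decomposition of M: I[1,1], I[1,2]^2, I[2,3].
HN type (ℓ=3): μ^(1)=1; μ^(2)=0; μ^(3)=-1

((1, 0, 0); (2, 2, 1); (0, 1, 0))


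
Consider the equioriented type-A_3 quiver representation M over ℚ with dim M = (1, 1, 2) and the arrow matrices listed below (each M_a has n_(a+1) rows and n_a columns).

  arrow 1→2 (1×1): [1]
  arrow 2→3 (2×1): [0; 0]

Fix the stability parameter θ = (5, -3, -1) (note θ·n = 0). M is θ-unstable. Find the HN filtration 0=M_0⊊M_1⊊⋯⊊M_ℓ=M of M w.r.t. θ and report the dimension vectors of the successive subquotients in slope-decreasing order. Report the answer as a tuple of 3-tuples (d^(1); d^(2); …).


Interval decomposition of M: I[1,2], I[3,3]^2.
HN type (ℓ=2): μ^(1)=1; μ^(2)=-1

((1, 1, 0); (0, 0, 2))


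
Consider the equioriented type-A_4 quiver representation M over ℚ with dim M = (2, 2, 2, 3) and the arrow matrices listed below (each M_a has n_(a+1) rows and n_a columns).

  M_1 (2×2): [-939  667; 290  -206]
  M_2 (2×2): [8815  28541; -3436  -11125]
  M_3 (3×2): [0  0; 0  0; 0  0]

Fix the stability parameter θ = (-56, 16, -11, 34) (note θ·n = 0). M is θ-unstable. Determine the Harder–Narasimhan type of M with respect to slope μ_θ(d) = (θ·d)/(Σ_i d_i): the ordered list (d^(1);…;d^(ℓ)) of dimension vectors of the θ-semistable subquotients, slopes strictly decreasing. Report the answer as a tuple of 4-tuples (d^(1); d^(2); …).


Interval decomposition of M: I[1,3]^2, I[4,4]^3.
HN type (ℓ=3): μ^(1)=34; μ^(2)=5/2; μ^(3)=-56

((0, 0, 0, 3); (0, 2, 2, 0); (2, 0, 0, 0))


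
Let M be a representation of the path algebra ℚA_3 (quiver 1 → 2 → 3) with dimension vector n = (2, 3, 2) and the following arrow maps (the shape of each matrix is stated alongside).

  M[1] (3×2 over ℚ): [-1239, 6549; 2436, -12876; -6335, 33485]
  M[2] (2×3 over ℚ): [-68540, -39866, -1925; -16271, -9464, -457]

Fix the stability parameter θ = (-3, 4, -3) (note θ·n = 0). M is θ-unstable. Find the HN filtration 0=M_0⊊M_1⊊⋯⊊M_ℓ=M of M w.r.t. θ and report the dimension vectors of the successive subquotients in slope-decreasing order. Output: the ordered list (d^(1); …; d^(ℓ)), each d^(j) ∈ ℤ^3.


Interval decomposition of M: I[1,1], I[1,3], I[2,2], I[2,3].
HN type (ℓ=3): μ^(1)=4; μ^(2)=1/2; μ^(3)=-3

((0, 1, 0); (0, 2, 2); (2, 0, 0))


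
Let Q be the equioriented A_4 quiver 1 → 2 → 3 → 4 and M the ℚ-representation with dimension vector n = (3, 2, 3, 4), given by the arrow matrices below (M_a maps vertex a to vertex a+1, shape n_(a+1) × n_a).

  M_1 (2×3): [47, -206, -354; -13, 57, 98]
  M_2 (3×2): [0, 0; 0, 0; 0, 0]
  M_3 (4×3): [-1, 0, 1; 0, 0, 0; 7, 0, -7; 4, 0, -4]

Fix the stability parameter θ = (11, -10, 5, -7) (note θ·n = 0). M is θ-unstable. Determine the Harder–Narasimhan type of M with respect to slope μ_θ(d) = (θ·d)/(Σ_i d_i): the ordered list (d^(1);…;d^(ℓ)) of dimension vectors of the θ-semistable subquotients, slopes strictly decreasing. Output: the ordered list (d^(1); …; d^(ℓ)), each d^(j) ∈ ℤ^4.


Via rank(M_{q-1}∘⋯∘M_p): M ≅ I[1,1], I[1,2]^2, I[3,3]^2, I[3,4], I[4,4]^3.
μ_θ-semistable layers: μ^(1)=11; μ^(2)=5; μ^(3)=1/2; μ^(4)=-1; μ^(5)=-7

((1, 0, 0, 0); (0, 0, 2, 0); (2, 2, 0, 0); (0, 0, 1, 1); (0, 0, 0, 3))


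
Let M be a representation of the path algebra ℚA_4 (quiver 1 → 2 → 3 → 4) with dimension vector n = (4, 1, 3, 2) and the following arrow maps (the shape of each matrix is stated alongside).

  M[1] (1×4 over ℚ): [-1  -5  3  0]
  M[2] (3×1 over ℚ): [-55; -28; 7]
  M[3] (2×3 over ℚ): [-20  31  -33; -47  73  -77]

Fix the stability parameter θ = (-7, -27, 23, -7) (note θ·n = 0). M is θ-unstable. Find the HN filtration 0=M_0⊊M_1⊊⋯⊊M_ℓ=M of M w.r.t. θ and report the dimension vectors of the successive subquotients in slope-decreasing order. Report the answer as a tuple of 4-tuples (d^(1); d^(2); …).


Barcode: M ≅ I[1,1]^3, I[1,4], I[3,3], I[3,4]. HN layers by μ_θ (4 steps, strictly decreasing):
  μ^(1)=23; μ^(2)=8; μ^(3)=-7; μ^(4)=-17

((0, 0, 1, 0); (0, 0, 2, 2); (3, 0, 0, 0); (1, 1, 0, 0))


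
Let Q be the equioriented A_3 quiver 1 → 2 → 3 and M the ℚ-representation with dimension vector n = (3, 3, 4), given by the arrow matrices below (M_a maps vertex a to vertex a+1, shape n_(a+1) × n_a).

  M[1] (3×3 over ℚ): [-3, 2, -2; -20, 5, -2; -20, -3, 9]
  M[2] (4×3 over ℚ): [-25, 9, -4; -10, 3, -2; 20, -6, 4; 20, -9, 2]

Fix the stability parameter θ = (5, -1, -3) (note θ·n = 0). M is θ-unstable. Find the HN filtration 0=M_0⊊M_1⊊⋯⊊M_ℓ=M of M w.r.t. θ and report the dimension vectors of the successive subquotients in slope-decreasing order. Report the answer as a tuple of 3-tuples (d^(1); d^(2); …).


Barcode: M ≅ I[1,2], I[1,3]^2, I[3,3]^2. HN layers by μ_θ (3 steps, strictly decreasing):
  μ^(1)=2; μ^(2)=1/3; μ^(3)=-3

((1, 1, 0); (2, 2, 2); (0, 0, 2))


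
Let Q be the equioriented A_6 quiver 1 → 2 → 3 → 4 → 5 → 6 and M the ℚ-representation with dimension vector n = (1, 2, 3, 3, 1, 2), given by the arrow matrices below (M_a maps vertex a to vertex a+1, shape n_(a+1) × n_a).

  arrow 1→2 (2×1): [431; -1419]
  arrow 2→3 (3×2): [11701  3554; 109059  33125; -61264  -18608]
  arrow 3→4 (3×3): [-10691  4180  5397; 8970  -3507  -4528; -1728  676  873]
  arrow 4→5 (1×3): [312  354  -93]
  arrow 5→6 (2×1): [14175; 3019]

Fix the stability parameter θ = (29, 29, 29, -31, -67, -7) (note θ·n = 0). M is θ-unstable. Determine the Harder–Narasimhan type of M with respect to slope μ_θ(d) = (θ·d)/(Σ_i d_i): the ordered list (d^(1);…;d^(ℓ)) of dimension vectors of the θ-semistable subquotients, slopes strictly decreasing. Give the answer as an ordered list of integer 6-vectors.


Via rank(M_{q-1}∘⋯∘M_p): M ≅ I[1,4], I[2,6], I[3,4], I[6,6].
μ_θ-semistable layers: μ^(1)=14; μ^(2)=-1; μ^(3)=-7; μ^(4)=-10

((1, 1, 1, 1, 0, 0); (0, 0, 1, 1, 0, 0); (0, 0, 0, 0, 0, 2); (0, 1, 1, 1, 1, 0))


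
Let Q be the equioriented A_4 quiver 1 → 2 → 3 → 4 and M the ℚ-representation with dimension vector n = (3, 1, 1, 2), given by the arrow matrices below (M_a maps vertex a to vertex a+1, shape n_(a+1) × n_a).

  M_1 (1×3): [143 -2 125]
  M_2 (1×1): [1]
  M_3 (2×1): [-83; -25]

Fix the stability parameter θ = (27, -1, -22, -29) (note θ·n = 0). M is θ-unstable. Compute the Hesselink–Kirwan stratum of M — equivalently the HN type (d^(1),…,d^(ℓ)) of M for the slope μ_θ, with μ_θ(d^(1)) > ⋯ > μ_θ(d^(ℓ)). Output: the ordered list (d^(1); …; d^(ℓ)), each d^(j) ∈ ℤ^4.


Barcode: M ≅ I[1,1]^2, I[1,4], I[4,4]. HN layers by μ_θ (3 steps, strictly decreasing):
  μ^(1)=27; μ^(2)=-25/4; μ^(3)=-29

((2, 0, 0, 0); (1, 1, 1, 1); (0, 0, 0, 1))


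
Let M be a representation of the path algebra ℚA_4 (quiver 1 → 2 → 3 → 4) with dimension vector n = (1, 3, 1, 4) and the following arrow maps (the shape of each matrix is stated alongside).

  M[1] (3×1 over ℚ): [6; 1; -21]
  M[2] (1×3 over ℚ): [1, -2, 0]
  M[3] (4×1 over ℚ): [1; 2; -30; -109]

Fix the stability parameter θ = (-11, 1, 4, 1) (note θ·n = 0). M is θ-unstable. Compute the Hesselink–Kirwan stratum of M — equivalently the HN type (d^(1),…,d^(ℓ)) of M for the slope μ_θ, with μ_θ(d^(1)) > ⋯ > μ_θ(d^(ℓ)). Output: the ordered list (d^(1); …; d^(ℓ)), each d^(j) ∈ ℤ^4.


Interval decomposition of M: I[1,4], I[2,2]^2, I[4,4]^3.
HN type (ℓ=3): μ^(1)=5/2; μ^(2)=1; μ^(3)=-11

((0, 0, 1, 1); (0, 3, 0, 3); (1, 0, 0, 0))


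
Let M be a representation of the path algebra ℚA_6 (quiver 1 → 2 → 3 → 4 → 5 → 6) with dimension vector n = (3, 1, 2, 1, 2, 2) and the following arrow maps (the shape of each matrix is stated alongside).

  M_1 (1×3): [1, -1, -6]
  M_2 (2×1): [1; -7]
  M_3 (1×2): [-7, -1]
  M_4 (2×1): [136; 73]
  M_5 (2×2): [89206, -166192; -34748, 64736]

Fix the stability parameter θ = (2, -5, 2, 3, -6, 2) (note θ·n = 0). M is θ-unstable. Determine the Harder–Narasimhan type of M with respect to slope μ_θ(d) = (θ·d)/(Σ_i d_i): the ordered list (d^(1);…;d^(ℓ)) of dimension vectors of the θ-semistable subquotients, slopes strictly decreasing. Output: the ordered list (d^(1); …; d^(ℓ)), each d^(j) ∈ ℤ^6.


Barcode: M ≅ I[1,1]^2, I[1,3], I[3,5], I[5,6], I[6,6]. HN layers by μ_θ (4 steps, strictly decreasing):
  μ^(1)=2; μ^(2)=-1/3; μ^(3)=-3/2; μ^(4)=-6

((2, 0, 1, 0, 0, 2); (0, 0, 1, 1, 1, 0); (1, 1, 0, 0, 0, 0); (0, 0, 0, 0, 1, 0))


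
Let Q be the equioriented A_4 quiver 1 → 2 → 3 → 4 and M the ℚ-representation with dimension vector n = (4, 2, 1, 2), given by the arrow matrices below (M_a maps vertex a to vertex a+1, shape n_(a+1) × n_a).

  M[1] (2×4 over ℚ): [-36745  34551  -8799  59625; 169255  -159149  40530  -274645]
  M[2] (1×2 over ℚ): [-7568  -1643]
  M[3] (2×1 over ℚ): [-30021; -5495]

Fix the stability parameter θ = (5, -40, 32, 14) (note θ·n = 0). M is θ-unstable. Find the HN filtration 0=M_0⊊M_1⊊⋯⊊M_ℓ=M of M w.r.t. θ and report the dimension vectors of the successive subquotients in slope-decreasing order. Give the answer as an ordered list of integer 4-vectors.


Interval decomposition of M: I[1,1]^2, I[1,2], I[1,4], I[4,4].
HN type (ℓ=4): μ^(1)=23; μ^(2)=14; μ^(3)=5; μ^(4)=-35/2

((0, 0, 1, 1); (0, 0, 0, 1); (2, 0, 0, 0); (2, 2, 0, 0))


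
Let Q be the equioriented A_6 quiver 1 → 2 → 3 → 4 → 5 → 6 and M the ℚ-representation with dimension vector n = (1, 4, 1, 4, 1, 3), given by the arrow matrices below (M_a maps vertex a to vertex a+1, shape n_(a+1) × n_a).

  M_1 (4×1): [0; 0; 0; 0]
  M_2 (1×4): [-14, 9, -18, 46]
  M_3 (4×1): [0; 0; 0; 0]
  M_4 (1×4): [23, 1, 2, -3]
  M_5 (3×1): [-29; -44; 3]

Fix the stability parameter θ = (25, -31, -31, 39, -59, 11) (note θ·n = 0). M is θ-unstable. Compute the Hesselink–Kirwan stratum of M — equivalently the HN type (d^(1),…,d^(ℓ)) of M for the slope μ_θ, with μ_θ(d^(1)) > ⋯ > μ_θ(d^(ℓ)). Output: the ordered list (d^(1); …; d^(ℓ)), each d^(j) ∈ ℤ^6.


Barcode: M ≅ I[1,1], I[2,2]^3, I[2,3], I[4,4]^3, I[4,6], I[6,6]^2. HN layers by μ_θ (5 steps, strictly decreasing):
  μ^(1)=39; μ^(2)=25; μ^(3)=11; μ^(4)=-10; μ^(5)=-31

((0, 0, 0, 3, 0, 0); (1, 0, 0, 0, 0, 0); (0, 0, 0, 0, 0, 3); (0, 0, 0, 1, 1, 0); (0, 4, 1, 0, 0, 0))


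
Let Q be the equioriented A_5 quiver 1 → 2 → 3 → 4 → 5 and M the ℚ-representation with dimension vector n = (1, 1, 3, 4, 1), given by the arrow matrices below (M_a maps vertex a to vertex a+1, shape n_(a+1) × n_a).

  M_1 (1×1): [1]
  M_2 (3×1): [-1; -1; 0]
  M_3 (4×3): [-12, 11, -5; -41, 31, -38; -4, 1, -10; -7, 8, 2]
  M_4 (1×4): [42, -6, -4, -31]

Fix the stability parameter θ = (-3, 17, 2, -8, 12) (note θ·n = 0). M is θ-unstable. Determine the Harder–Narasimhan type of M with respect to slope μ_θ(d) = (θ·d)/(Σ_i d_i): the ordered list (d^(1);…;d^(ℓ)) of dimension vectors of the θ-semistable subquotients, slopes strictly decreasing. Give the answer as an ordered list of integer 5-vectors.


Barcode: M ≅ I[1,5], I[3,4]^2, I[4,4]. HN layers by μ_θ (4 steps, strictly decreasing):
  μ^(1)=12; μ^(2)=11/3; μ^(3)=-3; μ^(4)=-8

((0, 0, 0, 0, 1); (0, 1, 1, 1, 0); (1, 0, 2, 2, 0); (0, 0, 0, 1, 0))


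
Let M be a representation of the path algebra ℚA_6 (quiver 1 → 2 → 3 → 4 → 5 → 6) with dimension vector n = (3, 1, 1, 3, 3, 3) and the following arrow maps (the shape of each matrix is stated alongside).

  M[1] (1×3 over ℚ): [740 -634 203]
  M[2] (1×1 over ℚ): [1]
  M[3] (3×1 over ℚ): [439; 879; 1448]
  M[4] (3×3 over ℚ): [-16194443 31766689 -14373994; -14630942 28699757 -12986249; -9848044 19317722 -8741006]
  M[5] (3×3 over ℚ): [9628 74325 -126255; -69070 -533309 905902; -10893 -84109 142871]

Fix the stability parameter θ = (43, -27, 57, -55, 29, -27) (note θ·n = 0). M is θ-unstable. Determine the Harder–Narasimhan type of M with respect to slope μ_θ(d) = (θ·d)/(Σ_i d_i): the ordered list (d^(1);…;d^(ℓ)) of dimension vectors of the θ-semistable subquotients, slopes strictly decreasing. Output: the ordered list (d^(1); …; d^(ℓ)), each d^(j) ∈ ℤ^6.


Interval decomposition of M: I[1,1]^2, I[1,6], I[4,6]^2.
HN type (ℓ=4): μ^(1)=43; μ^(2)=10/3; μ^(3)=1; μ^(4)=-55

((2, 0, 0, 0, 0, 0); (1, 1, 1, 1, 1, 1); (0, 0, 0, 0, 2, 2); (0, 0, 0, 2, 0, 0))


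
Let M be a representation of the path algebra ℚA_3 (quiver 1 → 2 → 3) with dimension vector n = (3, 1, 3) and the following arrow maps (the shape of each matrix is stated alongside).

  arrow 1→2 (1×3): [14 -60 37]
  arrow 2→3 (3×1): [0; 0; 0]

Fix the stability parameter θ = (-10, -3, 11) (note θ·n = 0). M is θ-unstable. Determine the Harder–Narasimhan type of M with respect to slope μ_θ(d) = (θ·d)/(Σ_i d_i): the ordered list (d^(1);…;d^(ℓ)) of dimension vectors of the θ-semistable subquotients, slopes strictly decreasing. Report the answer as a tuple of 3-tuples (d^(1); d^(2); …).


Via rank(M_{q-1}∘⋯∘M_p): M ≅ I[1,1]^2, I[1,2], I[3,3]^3.
μ_θ-semistable layers: μ^(1)=11; μ^(2)=-3; μ^(3)=-10

((0, 0, 3); (0, 1, 0); (3, 0, 0))


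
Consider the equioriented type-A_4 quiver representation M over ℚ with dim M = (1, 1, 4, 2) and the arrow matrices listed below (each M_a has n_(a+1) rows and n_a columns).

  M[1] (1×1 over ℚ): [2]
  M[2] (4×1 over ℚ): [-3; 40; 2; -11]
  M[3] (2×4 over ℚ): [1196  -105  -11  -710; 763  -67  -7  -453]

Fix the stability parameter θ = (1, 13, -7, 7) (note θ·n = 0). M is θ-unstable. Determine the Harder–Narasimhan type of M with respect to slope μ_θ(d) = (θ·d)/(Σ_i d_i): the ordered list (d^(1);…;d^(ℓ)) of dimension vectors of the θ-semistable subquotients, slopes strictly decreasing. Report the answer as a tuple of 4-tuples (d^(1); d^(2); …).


Interval decomposition of M: I[1,3], I[3,3], I[3,4]^2.
HN type (ℓ=4): μ^(1)=7; μ^(2)=3; μ^(3)=1; μ^(4)=-7

((0, 0, 0, 2); (0, 1, 1, 0); (1, 0, 0, 0); (0, 0, 3, 0))


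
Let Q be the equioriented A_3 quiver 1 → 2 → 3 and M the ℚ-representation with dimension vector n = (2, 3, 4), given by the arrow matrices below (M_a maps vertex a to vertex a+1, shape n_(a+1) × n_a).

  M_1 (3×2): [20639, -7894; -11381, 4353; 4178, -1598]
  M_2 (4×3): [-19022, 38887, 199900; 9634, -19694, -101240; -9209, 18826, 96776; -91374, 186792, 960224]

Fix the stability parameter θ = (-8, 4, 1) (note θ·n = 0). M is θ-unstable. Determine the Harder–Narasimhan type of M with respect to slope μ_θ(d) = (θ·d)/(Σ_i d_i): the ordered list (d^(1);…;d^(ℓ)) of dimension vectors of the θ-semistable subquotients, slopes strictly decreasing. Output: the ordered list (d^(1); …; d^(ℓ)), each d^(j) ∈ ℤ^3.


Interval decomposition of M: I[1,3]^2, I[2,2], I[3,3]^2.
HN type (ℓ=4): μ^(1)=4; μ^(2)=5/2; μ^(3)=1; μ^(4)=-8

((0, 1, 0); (0, 2, 2); (0, 0, 2); (2, 0, 0))


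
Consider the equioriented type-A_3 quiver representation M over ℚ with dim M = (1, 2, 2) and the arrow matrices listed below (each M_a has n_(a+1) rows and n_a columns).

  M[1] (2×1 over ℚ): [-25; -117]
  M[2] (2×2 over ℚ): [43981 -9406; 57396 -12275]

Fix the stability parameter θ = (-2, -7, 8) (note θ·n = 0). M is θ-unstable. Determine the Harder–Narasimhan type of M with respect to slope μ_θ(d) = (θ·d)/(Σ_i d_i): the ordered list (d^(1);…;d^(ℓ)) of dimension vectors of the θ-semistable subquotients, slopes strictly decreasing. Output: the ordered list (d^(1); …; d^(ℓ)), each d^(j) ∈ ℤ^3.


Barcode: M ≅ I[1,3], I[2,3]. HN layers by μ_θ (3 steps, strictly decreasing):
  μ^(1)=8; μ^(2)=-9/2; μ^(3)=-7

((0, 0, 2); (1, 1, 0); (0, 1, 0))


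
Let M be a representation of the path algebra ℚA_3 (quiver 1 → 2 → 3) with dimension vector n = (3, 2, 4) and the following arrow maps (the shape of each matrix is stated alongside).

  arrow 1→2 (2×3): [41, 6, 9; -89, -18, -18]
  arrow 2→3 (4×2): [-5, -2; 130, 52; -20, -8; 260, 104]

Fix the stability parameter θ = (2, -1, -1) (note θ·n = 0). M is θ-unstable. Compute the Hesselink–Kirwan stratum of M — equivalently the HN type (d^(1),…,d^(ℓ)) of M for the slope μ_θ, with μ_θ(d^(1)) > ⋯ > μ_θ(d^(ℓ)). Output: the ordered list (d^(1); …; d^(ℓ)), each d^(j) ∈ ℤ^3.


Interval decomposition of M: I[1,1], I[1,2], I[1,3], I[3,3]^3.
HN type (ℓ=4): μ^(1)=2; μ^(2)=1/2; μ^(3)=0; μ^(4)=-1

((1, 0, 0); (1, 1, 0); (1, 1, 1); (0, 0, 3))


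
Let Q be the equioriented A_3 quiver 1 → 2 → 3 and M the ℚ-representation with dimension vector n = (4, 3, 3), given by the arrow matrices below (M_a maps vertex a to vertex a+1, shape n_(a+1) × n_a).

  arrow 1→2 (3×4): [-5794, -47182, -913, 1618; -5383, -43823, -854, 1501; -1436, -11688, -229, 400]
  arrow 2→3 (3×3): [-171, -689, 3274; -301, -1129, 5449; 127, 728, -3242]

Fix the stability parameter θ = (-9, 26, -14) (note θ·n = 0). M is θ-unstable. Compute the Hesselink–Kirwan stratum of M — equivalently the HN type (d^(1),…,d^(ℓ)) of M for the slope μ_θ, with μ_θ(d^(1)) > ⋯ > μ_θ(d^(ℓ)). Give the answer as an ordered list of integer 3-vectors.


Barcode: M ≅ I[1,1], I[1,3]^3. HN layers by μ_θ (2 steps, strictly decreasing):
  μ^(1)=6; μ^(2)=-9

((0, 3, 3); (4, 0, 0))


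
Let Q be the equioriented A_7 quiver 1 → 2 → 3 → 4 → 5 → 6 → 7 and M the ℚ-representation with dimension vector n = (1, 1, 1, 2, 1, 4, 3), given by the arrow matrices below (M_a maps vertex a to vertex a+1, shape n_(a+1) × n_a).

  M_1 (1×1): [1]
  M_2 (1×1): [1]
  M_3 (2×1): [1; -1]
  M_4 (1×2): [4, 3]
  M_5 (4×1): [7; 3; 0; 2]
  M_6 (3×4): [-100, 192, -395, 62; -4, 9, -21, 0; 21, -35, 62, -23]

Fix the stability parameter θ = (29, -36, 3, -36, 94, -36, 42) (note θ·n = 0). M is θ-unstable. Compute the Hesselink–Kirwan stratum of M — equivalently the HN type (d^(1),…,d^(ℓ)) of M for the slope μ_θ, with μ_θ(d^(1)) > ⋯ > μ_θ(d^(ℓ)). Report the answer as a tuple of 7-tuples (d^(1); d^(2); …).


Barcode: M ≅ I[1,7], I[4,4], I[6,6], I[6,7]^2. HN layers by μ_θ (4 steps, strictly decreasing):
  μ^(1)=42; μ^(2)=29; μ^(3)=-10; μ^(4)=-36

((0, 0, 0, 0, 0, 0, 3); (0, 0, 0, 0, 1, 1, 0); (1, 1, 1, 1, 0, 0, 0); (0, 0, 0, 1, 0, 3, 0))
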